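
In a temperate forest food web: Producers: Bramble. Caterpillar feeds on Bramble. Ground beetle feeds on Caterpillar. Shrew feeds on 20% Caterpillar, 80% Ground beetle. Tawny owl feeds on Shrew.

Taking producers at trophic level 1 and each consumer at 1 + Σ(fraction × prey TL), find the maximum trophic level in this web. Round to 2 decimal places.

Caterpillar: 1 + 1 = 2
Ground beetle: 1 + 2 = 3
Shrew: 1 + (0.2×2 + 0.8×3) = 3.8
Tawny owl: 1 + 3.8 = 4.8

4.80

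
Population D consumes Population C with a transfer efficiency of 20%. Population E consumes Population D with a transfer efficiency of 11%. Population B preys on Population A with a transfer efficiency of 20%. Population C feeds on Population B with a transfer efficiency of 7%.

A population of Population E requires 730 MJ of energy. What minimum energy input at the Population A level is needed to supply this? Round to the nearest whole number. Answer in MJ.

2370130 MJ

Cumulative transfer efficiency: 0.2 × 0.07 × 0.2 × 0.11 = 0.000308
Population A energy = 730 / 0.000308 = 2370130 MJ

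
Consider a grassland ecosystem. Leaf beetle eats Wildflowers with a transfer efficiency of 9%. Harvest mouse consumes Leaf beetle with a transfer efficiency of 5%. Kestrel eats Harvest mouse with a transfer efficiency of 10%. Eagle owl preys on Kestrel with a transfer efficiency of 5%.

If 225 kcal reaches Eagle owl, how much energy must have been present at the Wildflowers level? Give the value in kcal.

10000000 kcal

Cumulative transfer efficiency: 0.09 × 0.05 × 0.1 × 0.05 = 0.0000225
Wildflowers energy = 225 / 0.0000225 = 10000000 kcal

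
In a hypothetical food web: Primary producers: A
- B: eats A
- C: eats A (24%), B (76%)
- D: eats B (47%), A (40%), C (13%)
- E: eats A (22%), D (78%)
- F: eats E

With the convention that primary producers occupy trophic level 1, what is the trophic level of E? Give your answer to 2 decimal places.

B: 1 + 1 = 2
C: 1 + (0.24×1 + 0.76×2) = 2.76
D: 1 + (0.47×2 + 0.4×1 + 0.13×2.76) = 2.6988
E: 1 + (0.22×1 + 0.78×2.6988) = 3.325064
F: 1 + 3.325064 = 4.325064

3.33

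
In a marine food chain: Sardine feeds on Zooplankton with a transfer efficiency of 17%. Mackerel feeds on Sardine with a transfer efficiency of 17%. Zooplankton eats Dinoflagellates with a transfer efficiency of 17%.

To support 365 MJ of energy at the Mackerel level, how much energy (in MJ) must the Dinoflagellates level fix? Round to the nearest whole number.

Cumulative transfer efficiency: 0.17 × 0.17 × 0.17 = 0.004913
Dinoflagellates energy = 365 / 0.004913 = 74293 MJ

74293 MJ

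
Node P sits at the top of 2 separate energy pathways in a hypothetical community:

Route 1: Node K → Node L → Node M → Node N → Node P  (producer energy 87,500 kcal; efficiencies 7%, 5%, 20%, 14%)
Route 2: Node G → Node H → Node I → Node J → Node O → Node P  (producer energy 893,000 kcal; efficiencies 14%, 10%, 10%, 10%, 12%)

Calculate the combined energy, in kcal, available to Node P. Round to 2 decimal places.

23.58 kcal

Route 1: 87500 × 0.07 × 0.05 × 0.2 × 0.14 = 8.575 kcal
Route 2: 893000 × 0.14 × 0.1 × 0.1 × 0.1 × 0.12 = 15.0024 kcal
Total at Node P: 8.575 + 15.0024 = 23.5774 kcal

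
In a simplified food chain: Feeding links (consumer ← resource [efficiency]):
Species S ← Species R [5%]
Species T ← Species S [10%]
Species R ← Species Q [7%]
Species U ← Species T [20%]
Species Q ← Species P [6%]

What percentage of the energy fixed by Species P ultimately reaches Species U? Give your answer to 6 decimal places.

0.000420%

Product of link efficiencies: 0.06 × 0.07 × 0.05 × 0.1 × 0.2 = 0.0000042
As a percentage: 0.0000042 × 100 = 0.000420%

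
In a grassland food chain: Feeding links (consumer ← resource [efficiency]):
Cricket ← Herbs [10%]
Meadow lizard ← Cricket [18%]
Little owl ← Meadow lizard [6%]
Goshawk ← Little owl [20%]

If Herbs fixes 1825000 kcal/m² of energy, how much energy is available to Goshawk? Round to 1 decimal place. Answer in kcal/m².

394.2 kcal/m²

Cricket: 1825000 × 0.1 = 182500 kcal/m²
Meadow lizard: 182500 × 0.18 = 32850 kcal/m²
Little owl: 32850 × 0.06 = 1971 kcal/m²
Goshawk: 1971 × 0.2 = 394.2 kcal/m²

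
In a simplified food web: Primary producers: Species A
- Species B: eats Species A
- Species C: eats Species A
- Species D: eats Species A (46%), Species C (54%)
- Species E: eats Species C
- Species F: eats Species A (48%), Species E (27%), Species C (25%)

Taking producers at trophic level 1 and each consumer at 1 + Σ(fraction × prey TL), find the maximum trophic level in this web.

Species B: 1 + 1 = 2
Species C: 1 + 1 = 2
Species D: 1 + (0.46×1 + 0.54×2) = 2.54
Species E: 1 + 2 = 3
Species F: 1 + (0.48×1 + 0.27×3 + 0.25×2) = 2.79

3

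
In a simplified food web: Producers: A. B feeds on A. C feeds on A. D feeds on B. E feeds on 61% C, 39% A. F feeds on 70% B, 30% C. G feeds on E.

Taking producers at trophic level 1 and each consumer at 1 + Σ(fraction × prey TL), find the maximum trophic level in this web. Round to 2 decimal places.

B: 1 + 1 = 2
C: 1 + 1 = 2
D: 1 + 2 = 3
E: 1 + (0.61×2 + 0.39×1) = 2.61
F: 1 + (0.7×2 + 0.3×2) = 3
G: 1 + 2.61 = 3.61

3.61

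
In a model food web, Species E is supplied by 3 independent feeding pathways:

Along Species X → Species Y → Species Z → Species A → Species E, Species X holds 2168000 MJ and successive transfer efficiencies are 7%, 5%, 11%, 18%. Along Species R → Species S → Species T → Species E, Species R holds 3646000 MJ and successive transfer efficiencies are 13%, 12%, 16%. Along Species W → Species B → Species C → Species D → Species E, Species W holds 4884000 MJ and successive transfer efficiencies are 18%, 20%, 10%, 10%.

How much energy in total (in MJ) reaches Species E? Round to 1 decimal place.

11008.9 MJ

Via Species X: 2168000 × 0.07 × 0.05 × 0.11 × 0.18 = 150.2424 MJ
Via Species R: 3646000 × 0.13 × 0.12 × 0.16 = 9100.416 MJ
Via Species W: 4884000 × 0.18 × 0.2 × 0.1 × 0.1 = 1758.24 MJ
Total at Species E: 150.2424 + 9100.416 + 1758.24 = 11008.8984 MJ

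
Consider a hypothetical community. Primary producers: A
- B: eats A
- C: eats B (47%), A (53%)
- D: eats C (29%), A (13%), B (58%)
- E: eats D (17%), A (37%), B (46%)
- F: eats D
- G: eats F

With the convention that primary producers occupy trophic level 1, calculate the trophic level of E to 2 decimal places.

2.80

B: 1 + 1 = 2
C: 1 + (0.47×2 + 0.53×1) = 2.47
D: 1 + (0.29×2.47 + 0.13×1 + 0.58×2) = 3.0063
E: 1 + (0.17×3.0063 + 0.37×1 + 0.46×2) = 2.801071
F: 1 + 3.0063 = 4.0063
G: 1 + 4.0063 = 5.0063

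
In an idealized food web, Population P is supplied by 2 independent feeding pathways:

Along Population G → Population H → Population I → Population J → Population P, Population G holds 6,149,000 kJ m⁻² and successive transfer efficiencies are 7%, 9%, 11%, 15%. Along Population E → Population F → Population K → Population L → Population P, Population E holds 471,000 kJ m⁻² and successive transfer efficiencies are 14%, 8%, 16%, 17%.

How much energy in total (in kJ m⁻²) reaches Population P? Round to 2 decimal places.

782.67 kJ m⁻²

Via Population G: 6149000 × 0.07 × 0.09 × 0.11 × 0.15 = 639.18855 kJ m⁻²
Via Population E: 471000 × 0.14 × 0.08 × 0.16 × 0.17 = 143.48544 kJ m⁻²
Total at Population P: 639.18855 + 143.48544 = 782.67399 kJ m⁻²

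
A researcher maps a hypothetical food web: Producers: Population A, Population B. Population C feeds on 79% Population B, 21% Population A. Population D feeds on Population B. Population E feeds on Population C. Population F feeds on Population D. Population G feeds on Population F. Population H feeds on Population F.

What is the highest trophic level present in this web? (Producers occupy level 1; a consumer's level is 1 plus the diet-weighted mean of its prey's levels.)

Population C: 1 + (0.79×1 + 0.21×1) = 2
Population D: 1 + 1 = 2
Population E: 1 + 2 = 3
Population F: 1 + 2 = 3
Population G: 1 + 3 = 4
Population H: 1 + 3 = 4

4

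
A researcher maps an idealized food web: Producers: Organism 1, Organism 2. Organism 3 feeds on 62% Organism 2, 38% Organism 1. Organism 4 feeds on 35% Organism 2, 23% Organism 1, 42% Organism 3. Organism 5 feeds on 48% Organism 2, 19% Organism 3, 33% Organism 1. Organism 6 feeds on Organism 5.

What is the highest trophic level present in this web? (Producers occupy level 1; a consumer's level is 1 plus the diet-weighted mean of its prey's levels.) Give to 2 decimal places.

3.19

Organism 3: 1 + (0.62×1 + 0.38×1) = 2
Organism 4: 1 + (0.35×1 + 0.23×1 + 0.42×2) = 2.42
Organism 5: 1 + (0.48×1 + 0.19×2 + 0.33×1) = 2.19
Organism 6: 1 + 2.19 = 3.19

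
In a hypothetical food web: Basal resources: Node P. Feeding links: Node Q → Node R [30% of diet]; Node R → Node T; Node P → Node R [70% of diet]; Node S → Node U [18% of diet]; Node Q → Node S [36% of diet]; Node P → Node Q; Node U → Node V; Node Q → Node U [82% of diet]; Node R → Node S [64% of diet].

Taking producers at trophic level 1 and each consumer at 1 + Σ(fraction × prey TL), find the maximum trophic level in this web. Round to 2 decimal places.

Node Q: 1 + 1 = 2
Node R: 1 + (0.3×2 + 0.7×1) = 2.3
Node S: 1 + (0.36×2 + 0.64×2.3) = 3.192
Node T: 1 + 2.3 = 3.3
Node U: 1 + (0.18×3.192 + 0.82×2) = 3.21456
Node V: 1 + 3.21456 = 4.21456

4.21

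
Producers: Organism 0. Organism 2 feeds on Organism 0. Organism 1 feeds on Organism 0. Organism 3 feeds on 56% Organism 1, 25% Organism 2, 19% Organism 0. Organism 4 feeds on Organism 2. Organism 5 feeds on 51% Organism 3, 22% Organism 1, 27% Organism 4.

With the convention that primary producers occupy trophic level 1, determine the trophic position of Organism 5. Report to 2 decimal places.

3.68

Organism 1: 1 + 1 = 2
Organism 2: 1 + 1 = 2
Organism 3: 1 + (0.56×2 + 0.25×2 + 0.19×1) = 2.81
Organism 4: 1 + 2 = 3
Organism 5: 1 + (0.51×2.81 + 0.22×2 + 0.27×3) = 3.6831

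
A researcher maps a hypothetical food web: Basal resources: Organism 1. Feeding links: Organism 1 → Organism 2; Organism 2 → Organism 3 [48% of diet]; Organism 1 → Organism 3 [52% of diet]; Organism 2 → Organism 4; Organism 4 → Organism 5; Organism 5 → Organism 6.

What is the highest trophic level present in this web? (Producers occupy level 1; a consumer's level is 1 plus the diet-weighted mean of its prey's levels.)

5

Organism 2: 1 + 1 = 2
Organism 3: 1 + (0.48×2 + 0.52×1) = 2.48
Organism 4: 1 + 2 = 3
Organism 5: 1 + 3 = 4
Organism 6: 1 + 4 = 5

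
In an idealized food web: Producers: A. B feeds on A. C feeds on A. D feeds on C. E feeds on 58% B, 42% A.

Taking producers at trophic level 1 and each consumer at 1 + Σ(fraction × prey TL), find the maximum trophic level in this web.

3

B: 1 + 1 = 2
C: 1 + 1 = 2
D: 1 + 2 = 3
E: 1 + (0.58×2 + 0.42×1) = 2.58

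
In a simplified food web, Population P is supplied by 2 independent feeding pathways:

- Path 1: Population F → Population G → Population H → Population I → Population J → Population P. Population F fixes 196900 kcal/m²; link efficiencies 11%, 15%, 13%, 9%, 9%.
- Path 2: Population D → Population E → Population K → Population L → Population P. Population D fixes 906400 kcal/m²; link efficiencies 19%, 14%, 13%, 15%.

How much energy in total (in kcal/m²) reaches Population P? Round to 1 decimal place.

Path 1: 196900 × 0.11 × 0.15 × 0.13 × 0.09 × 0.09 = 3.42103905 kcal/m²
Path 2: 906400 × 0.19 × 0.14 × 0.13 × 0.15 = 470.14968 kcal/m²
Total at Population P: 3.42103905 + 470.14968 = 473.57071905 kcal/m²

473.6 kcal/m²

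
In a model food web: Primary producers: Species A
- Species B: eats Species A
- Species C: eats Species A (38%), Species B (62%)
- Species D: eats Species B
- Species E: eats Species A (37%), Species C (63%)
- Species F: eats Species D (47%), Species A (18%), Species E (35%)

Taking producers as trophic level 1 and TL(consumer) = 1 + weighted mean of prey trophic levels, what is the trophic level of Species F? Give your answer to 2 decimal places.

3.65

Species B: 1 + 1 = 2
Species C: 1 + (0.38×1 + 0.62×2) = 2.62
Species D: 1 + 2 = 3
Species E: 1 + (0.37×1 + 0.63×2.62) = 3.0206
Species F: 1 + (0.47×3 + 0.18×1 + 0.35×3.0206) = 3.64721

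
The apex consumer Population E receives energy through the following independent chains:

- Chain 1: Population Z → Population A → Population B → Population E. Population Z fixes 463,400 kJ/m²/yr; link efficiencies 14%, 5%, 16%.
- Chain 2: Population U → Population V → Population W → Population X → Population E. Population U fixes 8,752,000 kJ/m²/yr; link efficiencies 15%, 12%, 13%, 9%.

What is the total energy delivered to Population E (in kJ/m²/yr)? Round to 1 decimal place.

Chain 1: 463400 × 0.14 × 0.05 × 0.16 = 519.008 kJ/m²/yr
Chain 2: 8752000 × 0.15 × 0.12 × 0.13 × 0.09 = 1843.1712 kJ/m²/yr
Total at Population E: 519.008 + 1843.1712 = 2362.1792 kJ/m²/yr

2362.2 kJ/m²/yr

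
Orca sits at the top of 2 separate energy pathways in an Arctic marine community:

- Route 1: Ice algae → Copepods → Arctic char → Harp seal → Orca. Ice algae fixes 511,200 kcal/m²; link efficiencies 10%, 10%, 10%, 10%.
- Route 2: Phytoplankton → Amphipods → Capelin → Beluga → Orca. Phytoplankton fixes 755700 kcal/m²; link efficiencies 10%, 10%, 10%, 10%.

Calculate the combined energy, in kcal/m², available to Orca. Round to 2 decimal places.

Route 1: 511200 × 0.1 × 0.1 × 0.1 × 0.1 = 51.12 kcal/m²
Route 2: 755700 × 0.1 × 0.1 × 0.1 × 0.1 = 75.57 kcal/m²
Total at Orca: 51.12 + 75.57 = 126.69 kcal/m²

126.69 kcal/m²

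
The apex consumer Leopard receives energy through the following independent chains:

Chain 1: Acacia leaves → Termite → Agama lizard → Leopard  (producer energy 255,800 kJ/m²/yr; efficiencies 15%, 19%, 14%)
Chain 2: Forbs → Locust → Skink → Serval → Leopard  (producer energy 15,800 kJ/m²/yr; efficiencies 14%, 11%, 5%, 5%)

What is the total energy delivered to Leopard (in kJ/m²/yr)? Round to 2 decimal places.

Chain 1: 255800 × 0.15 × 0.19 × 0.14 = 1020.642 kJ/m²/yr
Chain 2: 15800 × 0.14 × 0.11 × 0.05 × 0.05 = 0.6083 kJ/m²/yr
Total at Leopard: 1020.642 + 0.6083 = 1021.2503 kJ/m²/yr

1021.25 kJ/m²/yr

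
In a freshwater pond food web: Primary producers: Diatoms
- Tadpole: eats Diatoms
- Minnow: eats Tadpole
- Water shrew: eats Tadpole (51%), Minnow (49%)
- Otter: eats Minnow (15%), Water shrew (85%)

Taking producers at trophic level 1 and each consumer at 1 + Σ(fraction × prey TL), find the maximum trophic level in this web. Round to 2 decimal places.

4.42

Tadpole: 1 + 1 = 2
Minnow: 1 + 2 = 3
Water shrew: 1 + (0.51×2 + 0.49×3) = 3.49
Otter: 1 + (0.15×3 + 0.85×3.49) = 4.4165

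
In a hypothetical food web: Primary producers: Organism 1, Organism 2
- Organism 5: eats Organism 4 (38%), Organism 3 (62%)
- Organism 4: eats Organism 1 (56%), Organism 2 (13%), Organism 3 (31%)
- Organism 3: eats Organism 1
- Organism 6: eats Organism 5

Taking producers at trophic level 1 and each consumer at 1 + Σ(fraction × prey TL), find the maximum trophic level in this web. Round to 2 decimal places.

Organism 3: 1 + 1 = 2
Organism 4: 1 + (0.56×1 + 0.13×1 + 0.31×2) = 2.31
Organism 5: 1 + (0.38×2.31 + 0.62×2) = 3.1178
Organism 6: 1 + 3.1178 = 4.1178

4.12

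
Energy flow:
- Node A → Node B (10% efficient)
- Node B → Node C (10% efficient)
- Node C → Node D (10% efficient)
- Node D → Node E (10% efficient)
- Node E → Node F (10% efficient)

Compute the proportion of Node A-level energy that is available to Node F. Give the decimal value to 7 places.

0.0000100

Product of link efficiencies: 0.1 × 0.1 × 0.1 × 0.1 × 0.1 = 0.00001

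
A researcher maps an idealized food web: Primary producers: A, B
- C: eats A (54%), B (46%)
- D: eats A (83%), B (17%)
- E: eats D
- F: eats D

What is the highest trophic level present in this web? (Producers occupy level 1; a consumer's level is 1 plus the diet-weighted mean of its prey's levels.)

C: 1 + (0.54×1 + 0.46×1) = 2
D: 1 + (0.83×1 + 0.17×1) = 2
E: 1 + 2 = 3
F: 1 + 2 = 3

3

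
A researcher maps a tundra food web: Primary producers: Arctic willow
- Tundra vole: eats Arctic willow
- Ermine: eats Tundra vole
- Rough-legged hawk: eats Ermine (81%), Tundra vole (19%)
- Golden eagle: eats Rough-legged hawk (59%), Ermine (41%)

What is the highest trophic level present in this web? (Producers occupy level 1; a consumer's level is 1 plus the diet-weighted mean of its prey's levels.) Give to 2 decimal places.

4.48

Tundra vole: 1 + 1 = 2
Ermine: 1 + 2 = 3
Rough-legged hawk: 1 + (0.81×3 + 0.19×2) = 3.81
Golden eagle: 1 + (0.59×3.81 + 0.41×3) = 4.4779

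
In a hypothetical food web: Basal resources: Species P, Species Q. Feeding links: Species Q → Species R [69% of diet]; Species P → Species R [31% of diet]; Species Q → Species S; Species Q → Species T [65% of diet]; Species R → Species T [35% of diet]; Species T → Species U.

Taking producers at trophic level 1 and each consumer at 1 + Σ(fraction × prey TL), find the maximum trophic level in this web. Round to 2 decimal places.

3.35

Species R: 1 + (0.69×1 + 0.31×1) = 2
Species S: 1 + 1 = 2
Species T: 1 + (0.65×1 + 0.35×2) = 2.35
Species U: 1 + 2.35 = 3.35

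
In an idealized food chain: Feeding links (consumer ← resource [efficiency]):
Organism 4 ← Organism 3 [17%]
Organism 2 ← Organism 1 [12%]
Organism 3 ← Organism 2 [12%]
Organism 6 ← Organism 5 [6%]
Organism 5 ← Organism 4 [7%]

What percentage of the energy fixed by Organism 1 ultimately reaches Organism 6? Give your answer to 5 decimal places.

0.00103%

Product of link efficiencies: 0.12 × 0.12 × 0.17 × 0.07 × 0.06 = 0.0000102816
As a percentage: 0.0000102816 × 100 = 0.00103%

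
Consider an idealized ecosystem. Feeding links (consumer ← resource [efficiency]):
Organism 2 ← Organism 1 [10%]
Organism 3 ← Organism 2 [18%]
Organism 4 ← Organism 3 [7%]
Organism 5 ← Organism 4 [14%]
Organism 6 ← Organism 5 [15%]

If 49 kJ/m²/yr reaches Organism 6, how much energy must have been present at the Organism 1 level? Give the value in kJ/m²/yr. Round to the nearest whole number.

1851852 kJ/m²/yr

Cumulative transfer efficiency: 0.1 × 0.18 × 0.07 × 0.14 × 0.15 = 0.00002646
Organism 1 energy = 49 / 0.00002646 = 1851852 kJ/m²/yr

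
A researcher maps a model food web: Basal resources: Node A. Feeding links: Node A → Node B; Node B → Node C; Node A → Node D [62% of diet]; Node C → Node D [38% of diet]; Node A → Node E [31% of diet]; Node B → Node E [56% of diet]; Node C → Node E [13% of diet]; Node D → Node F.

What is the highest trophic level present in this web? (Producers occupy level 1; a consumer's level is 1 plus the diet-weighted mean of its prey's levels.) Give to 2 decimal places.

3.76

Node B: 1 + 1 = 2
Node C: 1 + 2 = 3
Node D: 1 + (0.62×1 + 0.38×3) = 2.76
Node E: 1 + (0.31×1 + 0.56×2 + 0.13×3) = 2.82
Node F: 1 + 2.76 = 3.76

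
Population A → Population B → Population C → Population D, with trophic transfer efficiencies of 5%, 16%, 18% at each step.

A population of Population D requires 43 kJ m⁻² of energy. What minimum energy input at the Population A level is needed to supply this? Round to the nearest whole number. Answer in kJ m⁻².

29861 kJ m⁻²

Cumulative transfer efficiency: 0.05 × 0.16 × 0.18 = 0.00144
Population A energy = 43 / 0.00144 = 29861 kJ m⁻²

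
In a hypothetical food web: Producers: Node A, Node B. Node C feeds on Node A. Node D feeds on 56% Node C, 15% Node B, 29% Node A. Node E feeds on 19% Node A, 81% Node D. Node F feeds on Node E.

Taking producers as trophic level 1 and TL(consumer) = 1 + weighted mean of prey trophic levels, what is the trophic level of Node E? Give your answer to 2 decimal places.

3.26

Node C: 1 + 1 = 2
Node D: 1 + (0.56×2 + 0.15×1 + 0.29×1) = 2.56
Node E: 1 + (0.19×1 + 0.81×2.56) = 3.2636
Node F: 1 + 3.2636 = 4.2636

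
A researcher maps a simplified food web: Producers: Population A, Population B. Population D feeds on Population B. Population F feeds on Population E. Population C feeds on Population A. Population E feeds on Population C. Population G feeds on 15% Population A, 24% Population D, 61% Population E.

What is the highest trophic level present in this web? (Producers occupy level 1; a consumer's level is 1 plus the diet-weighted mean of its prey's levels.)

4

Population C: 1 + 1 = 2
Population D: 1 + 1 = 2
Population E: 1 + 2 = 3
Population F: 1 + 3 = 4
Population G: 1 + (0.15×1 + 0.24×2 + 0.61×3) = 3.46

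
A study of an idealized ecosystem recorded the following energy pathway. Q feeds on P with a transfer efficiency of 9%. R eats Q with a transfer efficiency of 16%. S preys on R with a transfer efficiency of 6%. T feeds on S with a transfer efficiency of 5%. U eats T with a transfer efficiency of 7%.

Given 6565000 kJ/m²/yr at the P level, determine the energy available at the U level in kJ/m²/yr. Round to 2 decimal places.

19.85 kJ/m²/yr

Q: 6565000 × 0.09 = 590850 kJ/m²/yr
R: 590850 × 0.16 = 94536 kJ/m²/yr
S: 94536 × 0.06 = 5672.16 kJ/m²/yr
T: 5672.16 × 0.05 = 283.608 kJ/m²/yr
U: 283.608 × 0.07 = 19.85256 kJ/m²/yr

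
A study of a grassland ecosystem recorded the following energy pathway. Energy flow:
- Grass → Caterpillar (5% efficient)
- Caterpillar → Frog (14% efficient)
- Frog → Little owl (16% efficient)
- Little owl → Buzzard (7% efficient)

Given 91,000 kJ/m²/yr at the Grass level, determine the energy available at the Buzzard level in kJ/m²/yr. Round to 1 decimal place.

7.1 kJ/m²/yr

Caterpillar: 91000 × 0.05 = 4550 kJ/m²/yr
Frog: 4550 × 0.14 = 637 kJ/m²/yr
Little owl: 637 × 0.16 = 101.92 kJ/m²/yr
Buzzard: 101.92 × 0.07 = 7.1344 kJ/m²/yr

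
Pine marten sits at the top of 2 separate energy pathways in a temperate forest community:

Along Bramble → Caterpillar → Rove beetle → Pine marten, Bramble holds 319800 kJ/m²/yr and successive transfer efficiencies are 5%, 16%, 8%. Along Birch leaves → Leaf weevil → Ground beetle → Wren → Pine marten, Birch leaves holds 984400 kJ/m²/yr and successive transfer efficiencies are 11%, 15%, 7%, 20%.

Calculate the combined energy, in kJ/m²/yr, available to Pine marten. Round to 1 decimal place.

432.1 kJ/m²/yr

Via Bramble: 319800 × 0.05 × 0.16 × 0.08 = 204.672 kJ/m²/yr
Via Birch leaves: 984400 × 0.11 × 0.15 × 0.07 × 0.2 = 227.3964 kJ/m²/yr
Total at Pine marten: 204.672 + 227.3964 = 432.0684 kJ/m²/yr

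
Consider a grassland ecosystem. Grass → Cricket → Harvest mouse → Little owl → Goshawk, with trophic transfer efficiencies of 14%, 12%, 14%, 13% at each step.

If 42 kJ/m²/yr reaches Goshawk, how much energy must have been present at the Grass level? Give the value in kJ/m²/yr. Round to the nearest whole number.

Cumulative transfer efficiency: 0.14 × 0.12 × 0.14 × 0.13 = 0.00030576
Grass energy = 42 / 0.00030576 = 137363 kJ/m²/yr

137363 kJ/m²/yr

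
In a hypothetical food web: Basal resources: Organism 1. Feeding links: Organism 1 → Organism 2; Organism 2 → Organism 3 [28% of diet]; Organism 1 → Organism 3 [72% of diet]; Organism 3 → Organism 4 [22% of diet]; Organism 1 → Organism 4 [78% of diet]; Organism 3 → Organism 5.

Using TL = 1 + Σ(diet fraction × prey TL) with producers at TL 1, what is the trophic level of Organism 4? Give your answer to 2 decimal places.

Organism 2: 1 + 1 = 2
Organism 3: 1 + (0.28×2 + 0.72×1) = 2.28
Organism 4: 1 + (0.22×2.28 + 0.78×1) = 2.2816
Organism 5: 1 + 2.28 = 3.28

2.28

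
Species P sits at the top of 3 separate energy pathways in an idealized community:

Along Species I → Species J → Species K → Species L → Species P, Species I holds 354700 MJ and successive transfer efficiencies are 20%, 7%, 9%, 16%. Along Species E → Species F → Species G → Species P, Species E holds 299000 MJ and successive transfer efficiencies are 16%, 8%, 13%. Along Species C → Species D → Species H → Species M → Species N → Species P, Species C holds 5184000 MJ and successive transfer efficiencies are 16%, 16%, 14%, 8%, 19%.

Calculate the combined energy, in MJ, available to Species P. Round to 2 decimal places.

851.45 MJ

Via Species I: 354700 × 0.2 × 0.07 × 0.09 × 0.16 = 71.50752 MJ
Via Species E: 299000 × 0.16 × 0.08 × 0.13 = 497.536 MJ
Via Species C: 5184000 × 0.16 × 0.16 × 0.14 × 0.08 × 0.19 = 282.4077312 MJ
Total at Species P: 71.50752 + 497.536 + 282.4077312 = 851.4512512 MJ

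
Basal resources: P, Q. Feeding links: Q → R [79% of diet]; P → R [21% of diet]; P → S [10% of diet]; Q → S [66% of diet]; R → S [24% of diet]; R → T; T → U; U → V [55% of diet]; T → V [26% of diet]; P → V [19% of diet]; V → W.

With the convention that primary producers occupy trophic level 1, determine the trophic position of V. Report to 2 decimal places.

R: 1 + (0.79×1 + 0.21×1) = 2
S: 1 + (0.1×1 + 0.66×1 + 0.24×2) = 2.24
T: 1 + 2 = 3
U: 1 + 3 = 4
V: 1 + (0.55×4 + 0.26×3 + 0.19×1) = 4.17
W: 1 + 4.17 = 5.17

4.17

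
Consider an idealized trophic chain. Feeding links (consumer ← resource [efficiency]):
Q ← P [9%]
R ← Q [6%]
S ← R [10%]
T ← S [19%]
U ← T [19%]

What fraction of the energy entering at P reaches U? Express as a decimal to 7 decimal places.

Product of link efficiencies: 0.09 × 0.06 × 0.1 × 0.19 × 0.19 = 0.000019494

0.0000195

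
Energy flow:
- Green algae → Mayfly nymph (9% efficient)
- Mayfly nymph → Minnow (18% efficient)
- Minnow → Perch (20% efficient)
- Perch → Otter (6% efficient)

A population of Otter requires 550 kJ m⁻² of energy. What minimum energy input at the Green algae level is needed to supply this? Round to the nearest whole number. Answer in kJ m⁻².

2829218 kJ m⁻²

Cumulative transfer efficiency: 0.09 × 0.18 × 0.2 × 0.06 = 0.0001944
Green algae energy = 550 / 0.0001944 = 2829218 kJ m⁻²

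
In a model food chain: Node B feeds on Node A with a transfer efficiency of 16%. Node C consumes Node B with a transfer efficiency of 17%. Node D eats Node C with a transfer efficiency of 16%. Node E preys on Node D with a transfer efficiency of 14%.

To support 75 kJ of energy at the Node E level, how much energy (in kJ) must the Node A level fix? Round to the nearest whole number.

Cumulative transfer efficiency: 0.16 × 0.17 × 0.16 × 0.14 = 0.00060928
Node A energy = 75 / 0.00060928 = 123096 kJ

123096 kJ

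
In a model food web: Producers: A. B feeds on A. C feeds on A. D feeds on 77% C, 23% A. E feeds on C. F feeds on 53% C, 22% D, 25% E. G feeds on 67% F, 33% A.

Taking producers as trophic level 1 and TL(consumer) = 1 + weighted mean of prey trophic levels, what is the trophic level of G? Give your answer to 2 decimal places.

B: 1 + 1 = 2
C: 1 + 1 = 2
D: 1 + (0.77×2 + 0.23×1) = 2.77
E: 1 + 2 = 3
F: 1 + (0.53×2 + 0.22×2.77 + 0.25×3) = 3.4194
G: 1 + (0.67×3.4194 + 0.33×1) = 3.620998

3.62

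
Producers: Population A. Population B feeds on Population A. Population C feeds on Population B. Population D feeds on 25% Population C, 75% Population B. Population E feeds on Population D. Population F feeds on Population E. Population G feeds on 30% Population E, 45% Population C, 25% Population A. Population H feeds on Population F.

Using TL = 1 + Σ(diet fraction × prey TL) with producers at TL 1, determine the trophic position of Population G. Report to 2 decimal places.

Population B: 1 + 1 = 2
Population C: 1 + 2 = 3
Population D: 1 + (0.25×3 + 0.75×2) = 3.25
Population E: 1 + 3.25 = 4.25
Population F: 1 + 4.25 = 5.25
Population G: 1 + (0.3×4.25 + 0.45×3 + 0.25×1) = 3.875
Population H: 1 + 5.25 = 6.25

3.88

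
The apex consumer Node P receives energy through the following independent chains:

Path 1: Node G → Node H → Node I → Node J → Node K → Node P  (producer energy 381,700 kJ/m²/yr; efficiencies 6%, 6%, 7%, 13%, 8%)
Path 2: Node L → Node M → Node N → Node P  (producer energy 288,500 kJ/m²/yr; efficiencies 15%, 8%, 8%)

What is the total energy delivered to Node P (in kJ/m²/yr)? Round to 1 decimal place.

278.0 kJ/m²/yr

Path 1: 381700 × 0.06 × 0.06 × 0.07 × 0.13 × 0.08 = 1.00035936 kJ/m²/yr
Path 2: 288500 × 0.15 × 0.08 × 0.08 = 276.96 kJ/m²/yr
Total at Node P: 1.00035936 + 276.96 = 277.96035936 kJ/m²/yr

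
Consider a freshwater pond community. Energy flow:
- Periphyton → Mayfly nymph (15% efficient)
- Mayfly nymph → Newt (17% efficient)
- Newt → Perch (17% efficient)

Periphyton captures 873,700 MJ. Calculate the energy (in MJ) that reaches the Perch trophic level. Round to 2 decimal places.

3787.49 MJ

Mayfly nymph: 873700 × 0.15 = 131055 MJ
Newt: 131055 × 0.17 = 22279.35 MJ
Perch: 22279.35 × 0.17 = 3787.4895 MJ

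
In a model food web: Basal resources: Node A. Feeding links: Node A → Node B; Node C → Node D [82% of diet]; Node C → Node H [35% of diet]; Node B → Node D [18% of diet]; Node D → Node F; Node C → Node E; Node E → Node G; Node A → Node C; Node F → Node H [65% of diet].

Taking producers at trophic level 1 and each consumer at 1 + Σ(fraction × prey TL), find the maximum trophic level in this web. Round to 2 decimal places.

Node B: 1 + 1 = 2
Node C: 1 + 1 = 2
Node D: 1 + (0.18×2 + 0.82×2) = 3
Node E: 1 + 2 = 3
Node F: 1 + 3 = 4
Node G: 1 + 3 = 4
Node H: 1 + (0.65×4 + 0.35×2) = 4.3

4.30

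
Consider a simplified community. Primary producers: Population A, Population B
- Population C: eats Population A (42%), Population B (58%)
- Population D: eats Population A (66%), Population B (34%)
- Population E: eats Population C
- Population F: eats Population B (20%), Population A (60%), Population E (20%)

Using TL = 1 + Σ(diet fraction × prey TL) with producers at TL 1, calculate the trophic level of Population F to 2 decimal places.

2.40

Population C: 1 + (0.42×1 + 0.58×1) = 2
Population D: 1 + (0.66×1 + 0.34×1) = 2
Population E: 1 + 2 = 3
Population F: 1 + (0.2×1 + 0.6×1 + 0.2×3) = 2.4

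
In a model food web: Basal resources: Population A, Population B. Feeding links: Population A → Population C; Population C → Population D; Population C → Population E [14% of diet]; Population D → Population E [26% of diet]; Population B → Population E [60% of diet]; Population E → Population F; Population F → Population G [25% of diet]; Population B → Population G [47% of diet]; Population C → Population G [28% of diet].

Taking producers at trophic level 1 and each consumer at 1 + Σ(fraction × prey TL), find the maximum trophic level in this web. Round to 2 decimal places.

Population C: 1 + 1 = 2
Population D: 1 + 2 = 3
Population E: 1 + (0.14×2 + 0.26×3 + 0.6×1) = 2.66
Population F: 1 + 2.66 = 3.66
Population G: 1 + (0.25×3.66 + 0.47×1 + 0.28×2) = 2.945

3.66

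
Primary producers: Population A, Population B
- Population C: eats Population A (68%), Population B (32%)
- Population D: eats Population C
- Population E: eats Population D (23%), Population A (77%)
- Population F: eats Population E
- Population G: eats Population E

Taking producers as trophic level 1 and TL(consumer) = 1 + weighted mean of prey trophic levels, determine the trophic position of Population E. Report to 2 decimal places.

2.46

Population C: 1 + (0.68×1 + 0.32×1) = 2
Population D: 1 + 2 = 3
Population E: 1 + (0.23×3 + 0.77×1) = 2.46
Population F: 1 + 2.46 = 3.46
Population G: 1 + 2.46 = 3.46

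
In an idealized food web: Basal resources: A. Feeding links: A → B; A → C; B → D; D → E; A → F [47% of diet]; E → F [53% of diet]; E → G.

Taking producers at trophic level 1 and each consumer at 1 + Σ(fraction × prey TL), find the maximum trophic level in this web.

B: 1 + 1 = 2
C: 1 + 1 = 2
D: 1 + 2 = 3
E: 1 + 3 = 4
F: 1 + (0.47×1 + 0.53×4) = 3.59
G: 1 + 4 = 5

5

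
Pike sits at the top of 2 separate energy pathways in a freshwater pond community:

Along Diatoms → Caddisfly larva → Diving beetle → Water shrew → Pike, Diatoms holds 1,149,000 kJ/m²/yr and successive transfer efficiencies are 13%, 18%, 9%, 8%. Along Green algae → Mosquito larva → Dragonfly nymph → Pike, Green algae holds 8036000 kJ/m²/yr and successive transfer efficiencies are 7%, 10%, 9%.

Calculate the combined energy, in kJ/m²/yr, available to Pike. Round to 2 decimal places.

5256.26 kJ/m²/yr

Via Diatoms: 1149000 × 0.13 × 0.18 × 0.09 × 0.08 = 193.58352 kJ/m²/yr
Via Green algae: 8036000 × 0.07 × 0.1 × 0.09 = 5062.68 kJ/m²/yr
Total at Pike: 193.58352 + 5062.68 = 5256.26352 kJ/m²/yr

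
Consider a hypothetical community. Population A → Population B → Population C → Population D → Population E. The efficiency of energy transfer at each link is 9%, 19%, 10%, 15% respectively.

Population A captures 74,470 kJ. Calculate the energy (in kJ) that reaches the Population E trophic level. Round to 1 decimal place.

Population B: 74470 × 0.09 = 6702.3 kJ
Population C: 6702.3 × 0.19 = 1273.437 kJ
Population D: 1273.437 × 0.1 = 127.3437 kJ
Population E: 127.3437 × 0.15 = 19.101555 kJ

19.1 kJ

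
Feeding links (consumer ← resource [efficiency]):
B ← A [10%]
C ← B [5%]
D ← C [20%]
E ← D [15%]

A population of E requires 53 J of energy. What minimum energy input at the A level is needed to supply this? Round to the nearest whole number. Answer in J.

353333 J

Cumulative transfer efficiency: 0.1 × 0.05 × 0.2 × 0.15 = 0.00015
A energy = 53 / 0.00015 = 353333 J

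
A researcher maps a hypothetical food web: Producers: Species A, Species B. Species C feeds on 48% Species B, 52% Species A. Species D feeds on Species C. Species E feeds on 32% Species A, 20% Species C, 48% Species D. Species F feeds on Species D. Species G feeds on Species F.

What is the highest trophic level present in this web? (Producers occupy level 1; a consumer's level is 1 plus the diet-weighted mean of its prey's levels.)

Species C: 1 + (0.48×1 + 0.52×1) = 2
Species D: 1 + 2 = 3
Species E: 1 + (0.32×1 + 0.2×2 + 0.48×3) = 3.16
Species F: 1 + 3 = 4
Species G: 1 + 4 = 5

5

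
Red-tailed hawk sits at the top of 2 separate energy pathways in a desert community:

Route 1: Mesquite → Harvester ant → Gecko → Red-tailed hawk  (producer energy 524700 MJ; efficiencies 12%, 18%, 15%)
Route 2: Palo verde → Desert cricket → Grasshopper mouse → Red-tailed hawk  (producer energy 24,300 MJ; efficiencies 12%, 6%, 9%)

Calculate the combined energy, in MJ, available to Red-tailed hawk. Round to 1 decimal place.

Route 1: 524700 × 0.12 × 0.18 × 0.15 = 1700.028 MJ
Route 2: 24300 × 0.12 × 0.06 × 0.09 = 15.7464 MJ
Total at Red-tailed hawk: 1700.028 + 15.7464 = 1715.7744 MJ

1715.8 MJ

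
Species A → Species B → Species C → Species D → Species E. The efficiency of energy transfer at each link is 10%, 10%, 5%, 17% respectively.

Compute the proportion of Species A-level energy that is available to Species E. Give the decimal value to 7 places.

Product of link efficiencies: 0.1 × 0.1 × 0.05 × 0.17 = 0.000085

0.0000850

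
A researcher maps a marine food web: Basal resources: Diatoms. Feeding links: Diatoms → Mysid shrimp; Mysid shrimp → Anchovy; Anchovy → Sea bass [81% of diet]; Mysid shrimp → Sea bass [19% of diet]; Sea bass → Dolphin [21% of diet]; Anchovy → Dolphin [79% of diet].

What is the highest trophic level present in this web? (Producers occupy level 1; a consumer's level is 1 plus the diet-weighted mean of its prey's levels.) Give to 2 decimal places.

4.17

Mysid shrimp: 1 + 1 = 2
Anchovy: 1 + 2 = 3
Sea bass: 1 + (0.81×3 + 0.19×2) = 3.81
Dolphin: 1 + (0.21×3.81 + 0.79×3) = 4.1701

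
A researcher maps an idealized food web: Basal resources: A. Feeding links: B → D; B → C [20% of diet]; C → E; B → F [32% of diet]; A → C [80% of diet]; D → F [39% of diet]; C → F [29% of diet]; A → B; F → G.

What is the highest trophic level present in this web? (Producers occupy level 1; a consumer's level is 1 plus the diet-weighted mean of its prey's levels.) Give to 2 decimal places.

B: 1 + 1 = 2
C: 1 + (0.8×1 + 0.2×2) = 2.2
D: 1 + 2 = 3
E: 1 + 2.2 = 3.2
F: 1 + (0.39×3 + 0.29×2.2 + 0.32×2) = 3.448
G: 1 + 3.448 = 4.448

4.45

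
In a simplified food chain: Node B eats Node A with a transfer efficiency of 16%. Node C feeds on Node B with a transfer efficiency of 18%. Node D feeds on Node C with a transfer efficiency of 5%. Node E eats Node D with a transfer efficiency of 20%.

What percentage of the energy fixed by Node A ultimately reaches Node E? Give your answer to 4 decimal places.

0.0288%

Product of link efficiencies: 0.16 × 0.18 × 0.05 × 0.2 = 0.000288
As a percentage: 0.000288 × 100 = 0.0288%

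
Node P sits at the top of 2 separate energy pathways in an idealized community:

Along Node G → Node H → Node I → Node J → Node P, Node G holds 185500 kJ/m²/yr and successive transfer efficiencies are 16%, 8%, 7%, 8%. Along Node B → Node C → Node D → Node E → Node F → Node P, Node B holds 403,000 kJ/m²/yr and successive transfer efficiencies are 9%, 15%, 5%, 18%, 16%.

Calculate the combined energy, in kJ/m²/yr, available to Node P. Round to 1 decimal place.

21.1 kJ/m²/yr

Via Node G: 185500 × 0.16 × 0.08 × 0.07 × 0.08 = 13.29664 kJ/m²/yr
Via Node B: 403000 × 0.09 × 0.15 × 0.05 × 0.18 × 0.16 = 7.83432 kJ/m²/yr
Total at Node P: 13.29664 + 7.83432 = 21.13096 kJ/m²/yr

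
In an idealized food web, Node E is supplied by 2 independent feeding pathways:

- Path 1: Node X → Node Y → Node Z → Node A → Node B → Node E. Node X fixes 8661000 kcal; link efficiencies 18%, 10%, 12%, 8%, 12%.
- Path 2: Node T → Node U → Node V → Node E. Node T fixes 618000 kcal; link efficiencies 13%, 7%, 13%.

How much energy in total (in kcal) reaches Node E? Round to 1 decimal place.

Path 1: 8661000 × 0.18 × 0.1 × 0.12 × 0.08 × 0.12 = 179.594496 kcal
Path 2: 618000 × 0.13 × 0.07 × 0.13 = 731.094 kcal
Total at Node E: 179.594496 + 731.094 = 910.688496 kcal

910.7 kcal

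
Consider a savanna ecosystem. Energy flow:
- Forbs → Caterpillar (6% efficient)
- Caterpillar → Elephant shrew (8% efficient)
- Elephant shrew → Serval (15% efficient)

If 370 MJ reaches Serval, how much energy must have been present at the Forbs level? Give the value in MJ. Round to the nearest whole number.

513889 MJ

Cumulative transfer efficiency: 0.06 × 0.08 × 0.15 = 0.00072
Forbs energy = 370 / 0.00072 = 513889 MJ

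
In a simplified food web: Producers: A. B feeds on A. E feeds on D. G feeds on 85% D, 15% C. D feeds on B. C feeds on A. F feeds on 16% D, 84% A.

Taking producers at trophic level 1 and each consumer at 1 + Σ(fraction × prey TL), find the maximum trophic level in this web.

4

B: 1 + 1 = 2
C: 1 + 1 = 2
D: 1 + 2 = 3
E: 1 + 3 = 4
F: 1 + (0.16×3 + 0.84×1) = 2.32
G: 1 + (0.85×3 + 0.15×2) = 3.85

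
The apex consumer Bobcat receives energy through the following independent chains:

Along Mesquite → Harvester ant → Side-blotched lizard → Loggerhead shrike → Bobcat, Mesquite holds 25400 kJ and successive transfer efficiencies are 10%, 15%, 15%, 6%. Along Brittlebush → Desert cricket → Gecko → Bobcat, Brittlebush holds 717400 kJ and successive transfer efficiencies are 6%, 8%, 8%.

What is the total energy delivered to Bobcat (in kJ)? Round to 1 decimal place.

278.9 kJ

Via Mesquite: 25400 × 0.1 × 0.15 × 0.15 × 0.06 = 3.429 kJ
Via Brittlebush: 717400 × 0.06 × 0.08 × 0.08 = 275.4816 kJ
Total at Bobcat: 3.429 + 275.4816 = 278.9106 kJ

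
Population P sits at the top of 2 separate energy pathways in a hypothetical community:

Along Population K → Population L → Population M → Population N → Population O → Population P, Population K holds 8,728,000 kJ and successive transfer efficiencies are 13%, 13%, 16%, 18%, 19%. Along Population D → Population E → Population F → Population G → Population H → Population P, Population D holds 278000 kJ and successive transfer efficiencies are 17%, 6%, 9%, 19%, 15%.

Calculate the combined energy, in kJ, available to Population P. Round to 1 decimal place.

Via Population K: 8728000 × 0.13 × 0.13 × 0.16 × 0.18 × 0.19 = 807.1375104 kJ
Via Population D: 278000 × 0.17 × 0.06 × 0.09 × 0.19 × 0.15 = 7.273314 kJ
Total at Population P: 807.1375104 + 7.273314 = 814.4108244 kJ

814.4 kJ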